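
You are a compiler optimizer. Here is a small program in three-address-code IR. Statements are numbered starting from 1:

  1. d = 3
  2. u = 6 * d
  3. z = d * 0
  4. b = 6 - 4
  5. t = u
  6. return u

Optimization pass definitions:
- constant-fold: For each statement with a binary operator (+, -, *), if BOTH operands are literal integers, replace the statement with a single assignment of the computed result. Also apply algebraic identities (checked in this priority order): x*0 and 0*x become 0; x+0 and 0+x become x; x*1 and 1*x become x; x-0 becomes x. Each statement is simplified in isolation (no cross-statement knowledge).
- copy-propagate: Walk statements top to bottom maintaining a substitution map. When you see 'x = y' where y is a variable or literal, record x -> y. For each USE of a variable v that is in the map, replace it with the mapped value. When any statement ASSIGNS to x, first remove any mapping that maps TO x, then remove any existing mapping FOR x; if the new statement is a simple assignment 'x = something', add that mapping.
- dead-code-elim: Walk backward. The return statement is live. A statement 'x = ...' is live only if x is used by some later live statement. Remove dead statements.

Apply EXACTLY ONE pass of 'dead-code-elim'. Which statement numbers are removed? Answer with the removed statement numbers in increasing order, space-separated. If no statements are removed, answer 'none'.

Answer: 3 4 5

Derivation:
Backward liveness scan:
Stmt 1 'd = 3': KEEP (d is live); live-in = []
Stmt 2 'u = 6 * d': KEEP (u is live); live-in = ['d']
Stmt 3 'z = d * 0': DEAD (z not in live set ['u'])
Stmt 4 'b = 6 - 4': DEAD (b not in live set ['u'])
Stmt 5 't = u': DEAD (t not in live set ['u'])
Stmt 6 'return u': KEEP (return); live-in = ['u']
Removed statement numbers: [3, 4, 5]
Surviving IR:
  d = 3
  u = 6 * d
  return u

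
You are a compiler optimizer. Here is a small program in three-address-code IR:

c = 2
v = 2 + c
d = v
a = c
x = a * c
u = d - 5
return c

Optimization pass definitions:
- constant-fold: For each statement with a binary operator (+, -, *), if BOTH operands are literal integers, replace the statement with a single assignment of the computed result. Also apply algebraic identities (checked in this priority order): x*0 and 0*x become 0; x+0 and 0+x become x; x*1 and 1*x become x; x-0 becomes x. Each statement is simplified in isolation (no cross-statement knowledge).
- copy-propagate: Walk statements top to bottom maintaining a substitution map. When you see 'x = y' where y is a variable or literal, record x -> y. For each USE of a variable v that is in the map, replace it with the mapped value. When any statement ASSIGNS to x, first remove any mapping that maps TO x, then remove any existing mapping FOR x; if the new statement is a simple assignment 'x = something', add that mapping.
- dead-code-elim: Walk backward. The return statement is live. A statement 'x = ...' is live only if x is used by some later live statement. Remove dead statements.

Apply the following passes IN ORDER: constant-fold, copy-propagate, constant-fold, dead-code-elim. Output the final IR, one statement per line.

Answer: return 2

Derivation:
Initial IR:
  c = 2
  v = 2 + c
  d = v
  a = c
  x = a * c
  u = d - 5
  return c
After constant-fold (7 stmts):
  c = 2
  v = 2 + c
  d = v
  a = c
  x = a * c
  u = d - 5
  return c
After copy-propagate (7 stmts):
  c = 2
  v = 2 + 2
  d = v
  a = 2
  x = 2 * 2
  u = v - 5
  return 2
After constant-fold (7 stmts):
  c = 2
  v = 4
  d = v
  a = 2
  x = 4
  u = v - 5
  return 2
After dead-code-elim (1 stmts):
  return 2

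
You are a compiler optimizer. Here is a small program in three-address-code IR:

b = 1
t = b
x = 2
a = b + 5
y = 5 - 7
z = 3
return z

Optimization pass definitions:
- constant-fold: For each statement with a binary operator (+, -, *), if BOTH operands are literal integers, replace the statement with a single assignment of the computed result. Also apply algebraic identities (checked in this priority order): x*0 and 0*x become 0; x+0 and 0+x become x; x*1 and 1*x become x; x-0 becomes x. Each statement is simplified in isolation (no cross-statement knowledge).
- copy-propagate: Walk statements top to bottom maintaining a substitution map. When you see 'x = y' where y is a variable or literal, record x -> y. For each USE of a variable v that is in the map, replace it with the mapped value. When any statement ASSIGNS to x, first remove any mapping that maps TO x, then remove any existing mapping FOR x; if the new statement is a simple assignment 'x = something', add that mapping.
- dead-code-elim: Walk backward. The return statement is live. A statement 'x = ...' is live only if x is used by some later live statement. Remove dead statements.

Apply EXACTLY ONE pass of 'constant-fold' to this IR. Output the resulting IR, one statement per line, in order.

Applying constant-fold statement-by-statement:
  [1] b = 1  (unchanged)
  [2] t = b  (unchanged)
  [3] x = 2  (unchanged)
  [4] a = b + 5  (unchanged)
  [5] y = 5 - 7  -> y = -2
  [6] z = 3  (unchanged)
  [7] return z  (unchanged)
Result (7 stmts):
  b = 1
  t = b
  x = 2
  a = b + 5
  y = -2
  z = 3
  return z

Answer: b = 1
t = b
x = 2
a = b + 5
y = -2
z = 3
return z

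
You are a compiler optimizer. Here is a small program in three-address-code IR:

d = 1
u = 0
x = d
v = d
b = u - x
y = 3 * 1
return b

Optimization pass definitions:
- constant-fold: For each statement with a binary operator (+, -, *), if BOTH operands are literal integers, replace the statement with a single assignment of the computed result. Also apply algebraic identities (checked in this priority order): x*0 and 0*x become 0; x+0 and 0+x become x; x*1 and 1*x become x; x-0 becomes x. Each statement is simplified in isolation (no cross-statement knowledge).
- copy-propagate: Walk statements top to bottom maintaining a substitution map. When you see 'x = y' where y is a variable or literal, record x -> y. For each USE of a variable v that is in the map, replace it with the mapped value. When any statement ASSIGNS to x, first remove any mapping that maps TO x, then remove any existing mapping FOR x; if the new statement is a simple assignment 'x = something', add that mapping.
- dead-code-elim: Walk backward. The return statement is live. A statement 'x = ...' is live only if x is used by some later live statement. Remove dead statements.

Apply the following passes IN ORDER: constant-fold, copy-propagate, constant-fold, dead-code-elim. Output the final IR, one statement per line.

Initial IR:
  d = 1
  u = 0
  x = d
  v = d
  b = u - x
  y = 3 * 1
  return b
After constant-fold (7 stmts):
  d = 1
  u = 0
  x = d
  v = d
  b = u - x
  y = 3
  return b
After copy-propagate (7 stmts):
  d = 1
  u = 0
  x = 1
  v = 1
  b = 0 - 1
  y = 3
  return b
After constant-fold (7 stmts):
  d = 1
  u = 0
  x = 1
  v = 1
  b = -1
  y = 3
  return b
After dead-code-elim (2 stmts):
  b = -1
  return b

Answer: b = -1
return b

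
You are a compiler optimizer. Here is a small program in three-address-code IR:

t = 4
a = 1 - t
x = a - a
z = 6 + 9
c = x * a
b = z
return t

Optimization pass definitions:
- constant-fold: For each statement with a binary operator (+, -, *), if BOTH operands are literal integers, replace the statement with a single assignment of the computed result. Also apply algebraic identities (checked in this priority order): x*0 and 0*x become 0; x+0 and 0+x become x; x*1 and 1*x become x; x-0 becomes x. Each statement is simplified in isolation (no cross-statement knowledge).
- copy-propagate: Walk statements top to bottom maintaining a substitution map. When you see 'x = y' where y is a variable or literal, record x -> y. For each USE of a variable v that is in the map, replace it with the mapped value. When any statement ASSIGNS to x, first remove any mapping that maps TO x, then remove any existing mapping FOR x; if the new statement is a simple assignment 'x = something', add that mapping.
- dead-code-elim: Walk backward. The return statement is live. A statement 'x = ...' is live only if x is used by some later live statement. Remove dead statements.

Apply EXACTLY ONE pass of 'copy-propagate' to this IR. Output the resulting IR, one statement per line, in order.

Applying copy-propagate statement-by-statement:
  [1] t = 4  (unchanged)
  [2] a = 1 - t  -> a = 1 - 4
  [3] x = a - a  (unchanged)
  [4] z = 6 + 9  (unchanged)
  [5] c = x * a  (unchanged)
  [6] b = z  (unchanged)
  [7] return t  -> return 4
Result (7 stmts):
  t = 4
  a = 1 - 4
  x = a - a
  z = 6 + 9
  c = x * a
  b = z
  return 4

Answer: t = 4
a = 1 - 4
x = a - a
z = 6 + 9
c = x * a
b = z
return 4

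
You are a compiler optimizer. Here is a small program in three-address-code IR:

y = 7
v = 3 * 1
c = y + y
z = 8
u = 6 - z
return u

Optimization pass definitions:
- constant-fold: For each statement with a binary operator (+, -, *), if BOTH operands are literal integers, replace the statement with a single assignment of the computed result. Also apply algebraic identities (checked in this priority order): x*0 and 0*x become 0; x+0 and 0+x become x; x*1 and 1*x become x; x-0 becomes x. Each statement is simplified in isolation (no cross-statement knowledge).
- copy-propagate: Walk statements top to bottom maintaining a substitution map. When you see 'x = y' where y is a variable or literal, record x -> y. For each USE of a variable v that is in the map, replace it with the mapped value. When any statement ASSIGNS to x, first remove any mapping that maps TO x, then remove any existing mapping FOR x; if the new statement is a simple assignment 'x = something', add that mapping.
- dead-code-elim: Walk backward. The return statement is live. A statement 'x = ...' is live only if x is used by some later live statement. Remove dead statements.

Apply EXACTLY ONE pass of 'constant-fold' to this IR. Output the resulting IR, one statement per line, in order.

Applying constant-fold statement-by-statement:
  [1] y = 7  (unchanged)
  [2] v = 3 * 1  -> v = 3
  [3] c = y + y  (unchanged)
  [4] z = 8  (unchanged)
  [5] u = 6 - z  (unchanged)
  [6] return u  (unchanged)
Result (6 stmts):
  y = 7
  v = 3
  c = y + y
  z = 8
  u = 6 - z
  return u

Answer: y = 7
v = 3
c = y + y
z = 8
u = 6 - z
return u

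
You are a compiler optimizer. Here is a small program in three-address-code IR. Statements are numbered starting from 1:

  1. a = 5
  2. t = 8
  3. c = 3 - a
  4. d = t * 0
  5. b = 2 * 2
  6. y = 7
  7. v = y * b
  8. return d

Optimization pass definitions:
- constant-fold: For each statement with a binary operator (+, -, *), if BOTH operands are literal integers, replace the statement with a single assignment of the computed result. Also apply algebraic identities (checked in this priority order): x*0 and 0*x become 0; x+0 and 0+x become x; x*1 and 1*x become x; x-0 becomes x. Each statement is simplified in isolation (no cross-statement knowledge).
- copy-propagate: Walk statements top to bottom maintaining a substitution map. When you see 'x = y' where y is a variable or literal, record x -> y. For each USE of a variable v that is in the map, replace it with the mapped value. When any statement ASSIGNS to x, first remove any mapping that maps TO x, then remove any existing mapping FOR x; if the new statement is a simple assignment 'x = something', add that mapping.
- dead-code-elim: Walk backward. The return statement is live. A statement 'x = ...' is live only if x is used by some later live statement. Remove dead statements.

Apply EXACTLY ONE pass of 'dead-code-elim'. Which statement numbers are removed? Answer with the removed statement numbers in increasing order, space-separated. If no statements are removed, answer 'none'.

Answer: 1 3 5 6 7

Derivation:
Backward liveness scan:
Stmt 1 'a = 5': DEAD (a not in live set [])
Stmt 2 't = 8': KEEP (t is live); live-in = []
Stmt 3 'c = 3 - a': DEAD (c not in live set ['t'])
Stmt 4 'd = t * 0': KEEP (d is live); live-in = ['t']
Stmt 5 'b = 2 * 2': DEAD (b not in live set ['d'])
Stmt 6 'y = 7': DEAD (y not in live set ['d'])
Stmt 7 'v = y * b': DEAD (v not in live set ['d'])
Stmt 8 'return d': KEEP (return); live-in = ['d']
Removed statement numbers: [1, 3, 5, 6, 7]
Surviving IR:
  t = 8
  d = t * 0
  return d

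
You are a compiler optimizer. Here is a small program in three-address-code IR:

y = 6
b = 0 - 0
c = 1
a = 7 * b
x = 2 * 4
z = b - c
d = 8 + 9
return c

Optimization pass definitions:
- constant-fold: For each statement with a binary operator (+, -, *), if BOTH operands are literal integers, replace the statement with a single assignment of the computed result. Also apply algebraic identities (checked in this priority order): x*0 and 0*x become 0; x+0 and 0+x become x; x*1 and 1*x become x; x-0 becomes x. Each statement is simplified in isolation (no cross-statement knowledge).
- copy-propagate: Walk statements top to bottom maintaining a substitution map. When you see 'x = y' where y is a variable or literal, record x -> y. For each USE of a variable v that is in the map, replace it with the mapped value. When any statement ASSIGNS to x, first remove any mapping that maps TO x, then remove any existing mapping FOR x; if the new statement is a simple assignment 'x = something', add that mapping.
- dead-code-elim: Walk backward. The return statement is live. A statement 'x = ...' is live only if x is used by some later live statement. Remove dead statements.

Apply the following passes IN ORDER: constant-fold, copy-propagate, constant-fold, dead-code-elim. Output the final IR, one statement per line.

Initial IR:
  y = 6
  b = 0 - 0
  c = 1
  a = 7 * b
  x = 2 * 4
  z = b - c
  d = 8 + 9
  return c
After constant-fold (8 stmts):
  y = 6
  b = 0
  c = 1
  a = 7 * b
  x = 8
  z = b - c
  d = 17
  return c
After copy-propagate (8 stmts):
  y = 6
  b = 0
  c = 1
  a = 7 * 0
  x = 8
  z = 0 - 1
  d = 17
  return 1
After constant-fold (8 stmts):
  y = 6
  b = 0
  c = 1
  a = 0
  x = 8
  z = -1
  d = 17
  return 1
After dead-code-elim (1 stmts):
  return 1

Answer: return 1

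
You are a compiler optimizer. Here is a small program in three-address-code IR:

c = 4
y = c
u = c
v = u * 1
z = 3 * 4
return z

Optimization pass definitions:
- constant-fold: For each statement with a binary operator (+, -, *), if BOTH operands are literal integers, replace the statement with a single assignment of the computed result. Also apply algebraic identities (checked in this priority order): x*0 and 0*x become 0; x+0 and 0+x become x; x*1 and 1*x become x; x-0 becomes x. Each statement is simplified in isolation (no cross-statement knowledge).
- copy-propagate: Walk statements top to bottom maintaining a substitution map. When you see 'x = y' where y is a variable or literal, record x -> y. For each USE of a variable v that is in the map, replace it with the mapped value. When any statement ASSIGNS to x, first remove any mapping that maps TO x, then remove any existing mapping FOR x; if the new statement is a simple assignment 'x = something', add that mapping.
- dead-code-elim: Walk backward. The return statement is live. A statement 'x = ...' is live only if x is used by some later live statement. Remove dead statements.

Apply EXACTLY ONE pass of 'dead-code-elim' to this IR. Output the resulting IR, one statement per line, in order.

Applying dead-code-elim statement-by-statement:
  [6] return z  -> KEEP (return); live=['z']
  [5] z = 3 * 4  -> KEEP; live=[]
  [4] v = u * 1  -> DEAD (v not live)
  [3] u = c  -> DEAD (u not live)
  [2] y = c  -> DEAD (y not live)
  [1] c = 4  -> DEAD (c not live)
Result (2 stmts):
  z = 3 * 4
  return z

Answer: z = 3 * 4
return z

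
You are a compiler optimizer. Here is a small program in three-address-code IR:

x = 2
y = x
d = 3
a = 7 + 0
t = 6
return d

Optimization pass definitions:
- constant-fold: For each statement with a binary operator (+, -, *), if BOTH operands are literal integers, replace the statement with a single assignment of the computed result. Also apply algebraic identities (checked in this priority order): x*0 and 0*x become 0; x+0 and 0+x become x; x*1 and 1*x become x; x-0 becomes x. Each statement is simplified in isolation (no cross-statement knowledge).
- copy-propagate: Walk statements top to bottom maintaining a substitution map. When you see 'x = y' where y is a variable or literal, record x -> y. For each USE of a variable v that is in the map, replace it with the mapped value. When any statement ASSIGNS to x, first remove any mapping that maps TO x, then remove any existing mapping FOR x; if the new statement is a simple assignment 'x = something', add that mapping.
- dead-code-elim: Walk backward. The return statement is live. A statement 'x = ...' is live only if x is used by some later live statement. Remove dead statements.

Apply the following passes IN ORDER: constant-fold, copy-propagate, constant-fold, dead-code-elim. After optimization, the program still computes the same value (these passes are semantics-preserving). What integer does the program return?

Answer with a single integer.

Answer: 3

Derivation:
Initial IR:
  x = 2
  y = x
  d = 3
  a = 7 + 0
  t = 6
  return d
After constant-fold (6 stmts):
  x = 2
  y = x
  d = 3
  a = 7
  t = 6
  return d
After copy-propagate (6 stmts):
  x = 2
  y = 2
  d = 3
  a = 7
  t = 6
  return 3
After constant-fold (6 stmts):
  x = 2
  y = 2
  d = 3
  a = 7
  t = 6
  return 3
After dead-code-elim (1 stmts):
  return 3
Evaluate:
  x = 2  =>  x = 2
  y = x  =>  y = 2
  d = 3  =>  d = 3
  a = 7 + 0  =>  a = 7
  t = 6  =>  t = 6
  return d = 3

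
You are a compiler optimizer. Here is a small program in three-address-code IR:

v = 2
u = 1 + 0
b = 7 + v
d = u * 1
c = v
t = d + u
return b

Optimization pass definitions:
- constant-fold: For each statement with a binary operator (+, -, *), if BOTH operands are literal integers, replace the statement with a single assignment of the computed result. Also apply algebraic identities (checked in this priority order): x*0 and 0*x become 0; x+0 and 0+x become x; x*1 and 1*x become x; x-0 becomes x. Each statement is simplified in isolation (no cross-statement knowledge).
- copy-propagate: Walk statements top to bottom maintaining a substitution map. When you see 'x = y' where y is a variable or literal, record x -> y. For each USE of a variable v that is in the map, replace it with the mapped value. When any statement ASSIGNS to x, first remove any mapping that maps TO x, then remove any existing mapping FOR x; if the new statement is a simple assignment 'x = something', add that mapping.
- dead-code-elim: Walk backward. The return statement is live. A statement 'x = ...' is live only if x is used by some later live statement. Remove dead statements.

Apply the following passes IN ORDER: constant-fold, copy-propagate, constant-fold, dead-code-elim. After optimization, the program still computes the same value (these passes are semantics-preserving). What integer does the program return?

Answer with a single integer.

Initial IR:
  v = 2
  u = 1 + 0
  b = 7 + v
  d = u * 1
  c = v
  t = d + u
  return b
After constant-fold (7 stmts):
  v = 2
  u = 1
  b = 7 + v
  d = u
  c = v
  t = d + u
  return b
After copy-propagate (7 stmts):
  v = 2
  u = 1
  b = 7 + 2
  d = 1
  c = 2
  t = 1 + 1
  return b
After constant-fold (7 stmts):
  v = 2
  u = 1
  b = 9
  d = 1
  c = 2
  t = 2
  return b
After dead-code-elim (2 stmts):
  b = 9
  return b
Evaluate:
  v = 2  =>  v = 2
  u = 1 + 0  =>  u = 1
  b = 7 + v  =>  b = 9
  d = u * 1  =>  d = 1
  c = v  =>  c = 2
  t = d + u  =>  t = 2
  return b = 9

Answer: 9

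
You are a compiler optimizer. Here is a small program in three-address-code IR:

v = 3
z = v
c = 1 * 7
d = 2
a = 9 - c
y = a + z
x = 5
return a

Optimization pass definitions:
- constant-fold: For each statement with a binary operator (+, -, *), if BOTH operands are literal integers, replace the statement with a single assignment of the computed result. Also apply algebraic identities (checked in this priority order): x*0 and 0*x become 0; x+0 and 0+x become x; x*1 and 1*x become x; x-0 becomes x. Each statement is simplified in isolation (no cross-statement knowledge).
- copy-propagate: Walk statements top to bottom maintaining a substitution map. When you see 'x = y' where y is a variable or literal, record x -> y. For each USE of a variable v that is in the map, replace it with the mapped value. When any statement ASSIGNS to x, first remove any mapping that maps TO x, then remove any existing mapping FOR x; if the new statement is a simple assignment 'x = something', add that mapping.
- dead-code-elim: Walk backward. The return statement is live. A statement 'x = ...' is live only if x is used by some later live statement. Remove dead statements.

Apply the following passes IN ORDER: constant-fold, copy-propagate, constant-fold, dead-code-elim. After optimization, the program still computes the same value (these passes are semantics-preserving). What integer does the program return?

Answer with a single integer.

Initial IR:
  v = 3
  z = v
  c = 1 * 7
  d = 2
  a = 9 - c
  y = a + z
  x = 5
  return a
After constant-fold (8 stmts):
  v = 3
  z = v
  c = 7
  d = 2
  a = 9 - c
  y = a + z
  x = 5
  return a
After copy-propagate (8 stmts):
  v = 3
  z = 3
  c = 7
  d = 2
  a = 9 - 7
  y = a + 3
  x = 5
  return a
After constant-fold (8 stmts):
  v = 3
  z = 3
  c = 7
  d = 2
  a = 2
  y = a + 3
  x = 5
  return a
After dead-code-elim (2 stmts):
  a = 2
  return a
Evaluate:
  v = 3  =>  v = 3
  z = v  =>  z = 3
  c = 1 * 7  =>  c = 7
  d = 2  =>  d = 2
  a = 9 - c  =>  a = 2
  y = a + z  =>  y = 5
  x = 5  =>  x = 5
  return a = 2

Answer: 2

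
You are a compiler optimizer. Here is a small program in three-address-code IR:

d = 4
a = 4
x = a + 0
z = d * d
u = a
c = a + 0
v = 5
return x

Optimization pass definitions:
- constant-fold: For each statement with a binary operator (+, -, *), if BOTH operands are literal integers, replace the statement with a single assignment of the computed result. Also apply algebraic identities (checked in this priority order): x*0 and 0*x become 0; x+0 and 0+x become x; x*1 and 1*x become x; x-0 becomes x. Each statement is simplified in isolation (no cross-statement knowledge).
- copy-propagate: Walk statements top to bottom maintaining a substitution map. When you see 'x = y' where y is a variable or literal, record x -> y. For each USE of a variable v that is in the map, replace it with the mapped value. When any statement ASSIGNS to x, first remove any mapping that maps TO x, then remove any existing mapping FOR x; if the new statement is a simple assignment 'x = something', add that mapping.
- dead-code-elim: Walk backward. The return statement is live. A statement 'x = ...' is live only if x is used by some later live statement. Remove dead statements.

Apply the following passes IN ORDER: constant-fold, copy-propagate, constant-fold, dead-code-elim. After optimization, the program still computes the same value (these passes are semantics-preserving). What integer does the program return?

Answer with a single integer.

Initial IR:
  d = 4
  a = 4
  x = a + 0
  z = d * d
  u = a
  c = a + 0
  v = 5
  return x
After constant-fold (8 stmts):
  d = 4
  a = 4
  x = a
  z = d * d
  u = a
  c = a
  v = 5
  return x
After copy-propagate (8 stmts):
  d = 4
  a = 4
  x = 4
  z = 4 * 4
  u = 4
  c = 4
  v = 5
  return 4
After constant-fold (8 stmts):
  d = 4
  a = 4
  x = 4
  z = 16
  u = 4
  c = 4
  v = 5
  return 4
After dead-code-elim (1 stmts):
  return 4
Evaluate:
  d = 4  =>  d = 4
  a = 4  =>  a = 4
  x = a + 0  =>  x = 4
  z = d * d  =>  z = 16
  u = a  =>  u = 4
  c = a + 0  =>  c = 4
  v = 5  =>  v = 5
  return x = 4

Answer: 4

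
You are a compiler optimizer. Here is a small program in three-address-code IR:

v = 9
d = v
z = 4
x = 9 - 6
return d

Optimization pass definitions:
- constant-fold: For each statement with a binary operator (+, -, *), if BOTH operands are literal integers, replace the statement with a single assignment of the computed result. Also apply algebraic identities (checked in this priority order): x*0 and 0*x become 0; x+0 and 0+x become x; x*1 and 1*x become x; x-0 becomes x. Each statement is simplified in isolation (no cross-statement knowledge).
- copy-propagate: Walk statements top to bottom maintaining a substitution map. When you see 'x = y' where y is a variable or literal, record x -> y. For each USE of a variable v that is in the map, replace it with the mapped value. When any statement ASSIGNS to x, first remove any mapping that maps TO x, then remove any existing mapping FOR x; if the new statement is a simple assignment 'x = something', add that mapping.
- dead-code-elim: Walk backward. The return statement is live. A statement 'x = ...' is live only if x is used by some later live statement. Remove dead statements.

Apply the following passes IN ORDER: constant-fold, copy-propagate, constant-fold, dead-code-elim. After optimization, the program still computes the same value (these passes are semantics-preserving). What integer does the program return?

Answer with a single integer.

Answer: 9

Derivation:
Initial IR:
  v = 9
  d = v
  z = 4
  x = 9 - 6
  return d
After constant-fold (5 stmts):
  v = 9
  d = v
  z = 4
  x = 3
  return d
After copy-propagate (5 stmts):
  v = 9
  d = 9
  z = 4
  x = 3
  return 9
After constant-fold (5 stmts):
  v = 9
  d = 9
  z = 4
  x = 3
  return 9
After dead-code-elim (1 stmts):
  return 9
Evaluate:
  v = 9  =>  v = 9
  d = v  =>  d = 9
  z = 4  =>  z = 4
  x = 9 - 6  =>  x = 3
  return d = 9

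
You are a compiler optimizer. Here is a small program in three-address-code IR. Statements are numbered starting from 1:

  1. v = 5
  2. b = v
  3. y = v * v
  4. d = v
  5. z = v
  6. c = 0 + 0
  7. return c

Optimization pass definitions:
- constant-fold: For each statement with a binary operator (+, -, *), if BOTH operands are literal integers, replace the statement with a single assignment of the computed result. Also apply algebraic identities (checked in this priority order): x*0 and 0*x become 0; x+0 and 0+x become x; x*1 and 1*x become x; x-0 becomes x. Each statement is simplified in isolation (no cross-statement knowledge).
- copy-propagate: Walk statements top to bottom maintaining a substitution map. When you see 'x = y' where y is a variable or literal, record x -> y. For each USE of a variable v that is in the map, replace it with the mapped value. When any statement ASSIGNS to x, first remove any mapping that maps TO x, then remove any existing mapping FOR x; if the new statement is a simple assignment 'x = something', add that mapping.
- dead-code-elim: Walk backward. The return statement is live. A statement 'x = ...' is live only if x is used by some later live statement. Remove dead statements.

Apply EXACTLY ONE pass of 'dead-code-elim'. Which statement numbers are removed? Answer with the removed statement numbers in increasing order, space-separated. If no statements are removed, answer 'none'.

Answer: 1 2 3 4 5

Derivation:
Backward liveness scan:
Stmt 1 'v = 5': DEAD (v not in live set [])
Stmt 2 'b = v': DEAD (b not in live set [])
Stmt 3 'y = v * v': DEAD (y not in live set [])
Stmt 4 'd = v': DEAD (d not in live set [])
Stmt 5 'z = v': DEAD (z not in live set [])
Stmt 6 'c = 0 + 0': KEEP (c is live); live-in = []
Stmt 7 'return c': KEEP (return); live-in = ['c']
Removed statement numbers: [1, 2, 3, 4, 5]
Surviving IR:
  c = 0 + 0
  return c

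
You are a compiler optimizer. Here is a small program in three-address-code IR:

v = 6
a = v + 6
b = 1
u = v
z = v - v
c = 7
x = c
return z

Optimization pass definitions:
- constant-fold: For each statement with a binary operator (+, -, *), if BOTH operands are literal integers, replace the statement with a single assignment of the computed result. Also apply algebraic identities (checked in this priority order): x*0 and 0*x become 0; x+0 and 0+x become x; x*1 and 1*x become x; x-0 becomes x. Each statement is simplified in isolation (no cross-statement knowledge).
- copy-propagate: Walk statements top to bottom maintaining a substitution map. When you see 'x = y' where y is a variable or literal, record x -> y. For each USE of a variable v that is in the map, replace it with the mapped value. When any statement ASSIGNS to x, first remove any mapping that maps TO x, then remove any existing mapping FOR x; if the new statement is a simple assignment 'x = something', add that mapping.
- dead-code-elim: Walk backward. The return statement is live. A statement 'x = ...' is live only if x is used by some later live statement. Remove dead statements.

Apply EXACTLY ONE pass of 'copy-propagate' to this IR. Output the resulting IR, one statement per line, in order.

Answer: v = 6
a = 6 + 6
b = 1
u = 6
z = 6 - 6
c = 7
x = 7
return z

Derivation:
Applying copy-propagate statement-by-statement:
  [1] v = 6  (unchanged)
  [2] a = v + 6  -> a = 6 + 6
  [3] b = 1  (unchanged)
  [4] u = v  -> u = 6
  [5] z = v - v  -> z = 6 - 6
  [6] c = 7  (unchanged)
  [7] x = c  -> x = 7
  [8] return z  (unchanged)
Result (8 stmts):
  v = 6
  a = 6 + 6
  b = 1
  u = 6
  z = 6 - 6
  c = 7
  x = 7
  return z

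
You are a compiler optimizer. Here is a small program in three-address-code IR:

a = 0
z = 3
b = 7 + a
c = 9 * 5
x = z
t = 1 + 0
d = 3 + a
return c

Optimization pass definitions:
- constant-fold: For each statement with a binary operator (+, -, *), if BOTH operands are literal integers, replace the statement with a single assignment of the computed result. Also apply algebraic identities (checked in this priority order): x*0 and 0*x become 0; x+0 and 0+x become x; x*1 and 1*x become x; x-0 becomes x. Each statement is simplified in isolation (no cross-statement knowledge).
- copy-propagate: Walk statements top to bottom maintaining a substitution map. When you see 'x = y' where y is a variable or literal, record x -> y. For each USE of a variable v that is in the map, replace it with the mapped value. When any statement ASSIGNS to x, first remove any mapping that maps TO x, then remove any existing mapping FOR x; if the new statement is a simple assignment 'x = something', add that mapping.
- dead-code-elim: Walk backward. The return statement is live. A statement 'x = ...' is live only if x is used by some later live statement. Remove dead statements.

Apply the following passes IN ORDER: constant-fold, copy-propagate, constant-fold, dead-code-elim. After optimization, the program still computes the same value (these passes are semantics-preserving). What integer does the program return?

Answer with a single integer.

Initial IR:
  a = 0
  z = 3
  b = 7 + a
  c = 9 * 5
  x = z
  t = 1 + 0
  d = 3 + a
  return c
After constant-fold (8 stmts):
  a = 0
  z = 3
  b = 7 + a
  c = 45
  x = z
  t = 1
  d = 3 + a
  return c
After copy-propagate (8 stmts):
  a = 0
  z = 3
  b = 7 + 0
  c = 45
  x = 3
  t = 1
  d = 3 + 0
  return 45
After constant-fold (8 stmts):
  a = 0
  z = 3
  b = 7
  c = 45
  x = 3
  t = 1
  d = 3
  return 45
After dead-code-elim (1 stmts):
  return 45
Evaluate:
  a = 0  =>  a = 0
  z = 3  =>  z = 3
  b = 7 + a  =>  b = 7
  c = 9 * 5  =>  c = 45
  x = z  =>  x = 3
  t = 1 + 0  =>  t = 1
  d = 3 + a  =>  d = 3
  return c = 45

Answer: 45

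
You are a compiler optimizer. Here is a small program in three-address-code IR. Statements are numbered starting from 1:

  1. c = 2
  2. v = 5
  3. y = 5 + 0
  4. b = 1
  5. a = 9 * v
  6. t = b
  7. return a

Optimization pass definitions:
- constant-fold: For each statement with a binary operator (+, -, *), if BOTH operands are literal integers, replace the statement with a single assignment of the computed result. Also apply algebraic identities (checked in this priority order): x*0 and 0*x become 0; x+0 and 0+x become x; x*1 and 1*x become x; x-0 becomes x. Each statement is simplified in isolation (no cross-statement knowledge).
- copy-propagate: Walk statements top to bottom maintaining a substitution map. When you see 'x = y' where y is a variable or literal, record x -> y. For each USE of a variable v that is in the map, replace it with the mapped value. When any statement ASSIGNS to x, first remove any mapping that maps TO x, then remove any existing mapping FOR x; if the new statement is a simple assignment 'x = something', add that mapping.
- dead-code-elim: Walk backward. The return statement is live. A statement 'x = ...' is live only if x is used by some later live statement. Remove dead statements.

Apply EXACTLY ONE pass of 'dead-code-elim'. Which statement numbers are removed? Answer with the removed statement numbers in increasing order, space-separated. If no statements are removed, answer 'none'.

Answer: 1 3 4 6

Derivation:
Backward liveness scan:
Stmt 1 'c = 2': DEAD (c not in live set [])
Stmt 2 'v = 5': KEEP (v is live); live-in = []
Stmt 3 'y = 5 + 0': DEAD (y not in live set ['v'])
Stmt 4 'b = 1': DEAD (b not in live set ['v'])
Stmt 5 'a = 9 * v': KEEP (a is live); live-in = ['v']
Stmt 6 't = b': DEAD (t not in live set ['a'])
Stmt 7 'return a': KEEP (return); live-in = ['a']
Removed statement numbers: [1, 3, 4, 6]
Surviving IR:
  v = 5
  a = 9 * v
  return a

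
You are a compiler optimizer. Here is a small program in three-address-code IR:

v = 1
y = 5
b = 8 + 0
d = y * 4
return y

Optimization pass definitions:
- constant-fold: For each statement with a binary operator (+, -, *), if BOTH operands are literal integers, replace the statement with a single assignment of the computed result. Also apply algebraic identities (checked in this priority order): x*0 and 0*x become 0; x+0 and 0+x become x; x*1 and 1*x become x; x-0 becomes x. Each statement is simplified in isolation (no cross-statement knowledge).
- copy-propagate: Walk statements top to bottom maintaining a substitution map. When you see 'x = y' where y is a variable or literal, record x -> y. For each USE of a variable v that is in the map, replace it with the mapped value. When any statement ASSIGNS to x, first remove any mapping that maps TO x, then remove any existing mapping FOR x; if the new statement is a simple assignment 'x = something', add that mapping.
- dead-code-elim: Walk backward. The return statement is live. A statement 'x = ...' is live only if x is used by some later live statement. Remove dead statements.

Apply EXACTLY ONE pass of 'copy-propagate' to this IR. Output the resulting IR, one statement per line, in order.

Answer: v = 1
y = 5
b = 8 + 0
d = 5 * 4
return 5

Derivation:
Applying copy-propagate statement-by-statement:
  [1] v = 1  (unchanged)
  [2] y = 5  (unchanged)
  [3] b = 8 + 0  (unchanged)
  [4] d = y * 4  -> d = 5 * 4
  [5] return y  -> return 5
Result (5 stmts):
  v = 1
  y = 5
  b = 8 + 0
  d = 5 * 4
  return 5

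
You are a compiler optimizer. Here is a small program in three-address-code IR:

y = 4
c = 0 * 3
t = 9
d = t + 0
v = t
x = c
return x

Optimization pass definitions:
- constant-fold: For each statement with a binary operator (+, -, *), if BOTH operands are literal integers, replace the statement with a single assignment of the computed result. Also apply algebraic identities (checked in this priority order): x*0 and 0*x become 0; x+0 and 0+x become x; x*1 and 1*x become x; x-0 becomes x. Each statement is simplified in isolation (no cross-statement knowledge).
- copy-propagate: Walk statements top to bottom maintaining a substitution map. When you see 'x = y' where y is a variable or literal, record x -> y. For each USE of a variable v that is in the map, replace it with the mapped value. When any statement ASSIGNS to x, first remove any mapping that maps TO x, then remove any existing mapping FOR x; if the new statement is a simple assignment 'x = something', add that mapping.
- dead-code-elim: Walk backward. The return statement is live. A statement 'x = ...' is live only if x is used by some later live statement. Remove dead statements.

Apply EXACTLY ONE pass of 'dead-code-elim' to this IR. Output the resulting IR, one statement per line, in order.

Answer: c = 0 * 3
x = c
return x

Derivation:
Applying dead-code-elim statement-by-statement:
  [7] return x  -> KEEP (return); live=['x']
  [6] x = c  -> KEEP; live=['c']
  [5] v = t  -> DEAD (v not live)
  [4] d = t + 0  -> DEAD (d not live)
  [3] t = 9  -> DEAD (t not live)
  [2] c = 0 * 3  -> KEEP; live=[]
  [1] y = 4  -> DEAD (y not live)
Result (3 stmts):
  c = 0 * 3
  x = c
  return x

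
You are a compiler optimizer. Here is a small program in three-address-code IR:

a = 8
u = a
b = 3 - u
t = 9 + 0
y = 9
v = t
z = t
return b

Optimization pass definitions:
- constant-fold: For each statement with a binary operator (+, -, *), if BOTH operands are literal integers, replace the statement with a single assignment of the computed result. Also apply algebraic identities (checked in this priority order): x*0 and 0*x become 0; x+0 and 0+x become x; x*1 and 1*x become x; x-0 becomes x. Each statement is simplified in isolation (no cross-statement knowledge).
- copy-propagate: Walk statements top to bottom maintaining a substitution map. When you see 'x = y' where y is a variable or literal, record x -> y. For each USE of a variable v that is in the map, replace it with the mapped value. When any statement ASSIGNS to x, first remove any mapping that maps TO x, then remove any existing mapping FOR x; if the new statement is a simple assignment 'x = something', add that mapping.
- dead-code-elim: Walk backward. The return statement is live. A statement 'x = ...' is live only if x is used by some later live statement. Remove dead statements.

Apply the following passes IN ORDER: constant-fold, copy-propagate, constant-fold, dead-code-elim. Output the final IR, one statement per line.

Answer: b = -5
return b

Derivation:
Initial IR:
  a = 8
  u = a
  b = 3 - u
  t = 9 + 0
  y = 9
  v = t
  z = t
  return b
After constant-fold (8 stmts):
  a = 8
  u = a
  b = 3 - u
  t = 9
  y = 9
  v = t
  z = t
  return b
After copy-propagate (8 stmts):
  a = 8
  u = 8
  b = 3 - 8
  t = 9
  y = 9
  v = 9
  z = 9
  return b
After constant-fold (8 stmts):
  a = 8
  u = 8
  b = -5
  t = 9
  y = 9
  v = 9
  z = 9
  return b
After dead-code-elim (2 stmts):
  b = -5
  return b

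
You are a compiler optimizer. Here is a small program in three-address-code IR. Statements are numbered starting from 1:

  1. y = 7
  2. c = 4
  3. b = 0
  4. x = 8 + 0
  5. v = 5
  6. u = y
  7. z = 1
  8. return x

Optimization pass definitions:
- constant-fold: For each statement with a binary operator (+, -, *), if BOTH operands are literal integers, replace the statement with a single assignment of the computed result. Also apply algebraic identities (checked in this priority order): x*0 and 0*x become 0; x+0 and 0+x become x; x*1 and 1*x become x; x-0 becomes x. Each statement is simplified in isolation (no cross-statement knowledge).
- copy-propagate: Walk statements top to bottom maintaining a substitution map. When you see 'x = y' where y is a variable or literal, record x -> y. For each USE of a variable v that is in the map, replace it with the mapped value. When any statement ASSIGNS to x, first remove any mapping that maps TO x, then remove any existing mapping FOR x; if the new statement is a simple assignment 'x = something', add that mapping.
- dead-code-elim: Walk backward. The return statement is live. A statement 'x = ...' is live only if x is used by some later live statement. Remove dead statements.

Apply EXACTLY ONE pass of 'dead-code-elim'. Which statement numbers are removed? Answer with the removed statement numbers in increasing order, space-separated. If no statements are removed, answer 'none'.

Answer: 1 2 3 5 6 7

Derivation:
Backward liveness scan:
Stmt 1 'y = 7': DEAD (y not in live set [])
Stmt 2 'c = 4': DEAD (c not in live set [])
Stmt 3 'b = 0': DEAD (b not in live set [])
Stmt 4 'x = 8 + 0': KEEP (x is live); live-in = []
Stmt 5 'v = 5': DEAD (v not in live set ['x'])
Stmt 6 'u = y': DEAD (u not in live set ['x'])
Stmt 7 'z = 1': DEAD (z not in live set ['x'])
Stmt 8 'return x': KEEP (return); live-in = ['x']
Removed statement numbers: [1, 2, 3, 5, 6, 7]
Surviving IR:
  x = 8 + 0
  return x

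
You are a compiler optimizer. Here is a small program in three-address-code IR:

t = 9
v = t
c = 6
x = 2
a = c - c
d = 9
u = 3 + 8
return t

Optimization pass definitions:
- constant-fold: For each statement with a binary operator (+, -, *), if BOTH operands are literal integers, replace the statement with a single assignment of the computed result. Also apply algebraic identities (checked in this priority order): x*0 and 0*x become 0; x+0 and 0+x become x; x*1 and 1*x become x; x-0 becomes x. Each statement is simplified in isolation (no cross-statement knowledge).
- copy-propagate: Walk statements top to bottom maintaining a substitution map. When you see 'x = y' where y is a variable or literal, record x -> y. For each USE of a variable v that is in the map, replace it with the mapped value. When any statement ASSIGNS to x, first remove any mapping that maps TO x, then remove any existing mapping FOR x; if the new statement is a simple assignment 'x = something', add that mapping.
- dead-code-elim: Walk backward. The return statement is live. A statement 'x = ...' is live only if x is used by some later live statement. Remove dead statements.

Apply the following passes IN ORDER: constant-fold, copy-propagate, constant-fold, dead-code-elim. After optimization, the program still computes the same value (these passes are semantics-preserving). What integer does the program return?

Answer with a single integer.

Answer: 9

Derivation:
Initial IR:
  t = 9
  v = t
  c = 6
  x = 2
  a = c - c
  d = 9
  u = 3 + 8
  return t
After constant-fold (8 stmts):
  t = 9
  v = t
  c = 6
  x = 2
  a = c - c
  d = 9
  u = 11
  return t
After copy-propagate (8 stmts):
  t = 9
  v = 9
  c = 6
  x = 2
  a = 6 - 6
  d = 9
  u = 11
  return 9
After constant-fold (8 stmts):
  t = 9
  v = 9
  c = 6
  x = 2
  a = 0
  d = 9
  u = 11
  return 9
After dead-code-elim (1 stmts):
  return 9
Evaluate:
  t = 9  =>  t = 9
  v = t  =>  v = 9
  c = 6  =>  c = 6
  x = 2  =>  x = 2
  a = c - c  =>  a = 0
  d = 9  =>  d = 9
  u = 3 + 8  =>  u = 11
  return t = 9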